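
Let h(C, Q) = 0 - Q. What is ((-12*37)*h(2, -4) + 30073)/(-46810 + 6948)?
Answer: -28297/39862 ≈ -0.70987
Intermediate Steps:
h(C, Q) = -Q
((-12*37)*h(2, -4) + 30073)/(-46810 + 6948) = ((-12*37)*(-1*(-4)) + 30073)/(-46810 + 6948) = (-444*4 + 30073)/(-39862) = (-1776 + 30073)*(-1/39862) = 28297*(-1/39862) = -28297/39862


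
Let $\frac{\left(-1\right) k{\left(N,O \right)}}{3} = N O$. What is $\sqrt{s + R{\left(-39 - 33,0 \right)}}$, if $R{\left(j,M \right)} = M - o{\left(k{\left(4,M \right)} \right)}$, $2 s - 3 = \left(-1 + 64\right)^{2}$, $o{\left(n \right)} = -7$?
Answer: $\sqrt{1993} \approx 44.643$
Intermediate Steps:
$k{\left(N,O \right)} = - 3 N O$
$s = 1986$ ($s = \frac{3}{2} + \frac{\left(-1 + 64\right)^{2}}{2} = \frac{3}{2} + \frac{63^{2}}{2} = \frac{3}{2} + \frac{1}{2} \cdot 3969 = \frac{3}{2} + \frac{3969}{2} = 1986$)
$R{\left(j,M \right)} = 7 + M$ ($R{\left(j,M \right)} = M - -7 = M + 7 = 7 + M$)
$\sqrt{s + R{\left(-39 - 33,0 \right)}} = \sqrt{1986 + \left(7 + 0\right)} = \sqrt{1986 + 7} = \sqrt{1993}$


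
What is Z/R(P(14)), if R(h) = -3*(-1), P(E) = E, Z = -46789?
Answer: -46789/3 ≈ -15596.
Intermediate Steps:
R(h) = 3
Z/R(P(14)) = -46789/3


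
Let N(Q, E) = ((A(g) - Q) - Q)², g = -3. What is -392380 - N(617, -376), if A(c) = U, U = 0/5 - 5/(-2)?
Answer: -7635889/4 ≈ -1.9090e+6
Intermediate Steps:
U = 5/2 (U = 0*(⅕) - 5*(-½) = 0 + 5/2 = 5/2 ≈ 2.5000)
A(c) = 5/2
N(Q, E) = (5/2 - 2*Q)² (N(Q, E) = ((5/2 - Q) - Q)² = (5/2 - 2*Q)²)
-392380 - N(617, -376) = -392380 - (-5 + 4*617)²/4 = -392380 - (-5 + 2468)²/4 = -392380 - 2463²/4 = -392380 - 6066369/4 = -7635889/4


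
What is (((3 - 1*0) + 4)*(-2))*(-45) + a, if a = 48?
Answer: 678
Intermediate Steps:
(((3 - 1*0) + 4)*(-2))*(-45) + a = (((3 - 1*0) + 4)*(-2))*(-45) + 48 = (((3 + 0) + 4)*(-2))*(-45) + 48 = ((3 + 4)*(-2))*(-45) + 48 = (7*(-2))*(-45) + 48 = -14*(-45) + 48 = 630 + 48 = 678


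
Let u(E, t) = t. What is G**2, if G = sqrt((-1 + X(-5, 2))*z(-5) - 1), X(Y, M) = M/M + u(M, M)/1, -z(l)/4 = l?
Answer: 39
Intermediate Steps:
z(l) = -4*l
X(Y, M) = 1 + M (X(Y, M) = M/M + M/1 = 1 + M*1 = 1 + M)
G = sqrt(39) (G = sqrt((-1 + (1 + 2))*(-4*(-5)) - 1) = sqrt((-1 + 3)*20 - 1) = sqrt(2*20 - 1) = sqrt(40 - 1) = sqrt(39) ≈ 6.2450)
G**2 = (sqrt(39))**2 = 39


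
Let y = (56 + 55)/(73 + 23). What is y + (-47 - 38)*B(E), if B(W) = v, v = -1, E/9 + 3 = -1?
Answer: 2757/32 ≈ 86.156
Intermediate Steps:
E = -36 (E = -27 + 9*(-1) = -27 - 9 = -36)
y = 37/32 (y = 111/96 = 111*(1/96) = 37/32 ≈ 1.1563)
B(W) = -1
y + (-47 - 38)*B(E) = 37/32 + (-47 - 38)*(-1) = 37/32 - 85*(-1) = 37/32 + 85 = 2757/32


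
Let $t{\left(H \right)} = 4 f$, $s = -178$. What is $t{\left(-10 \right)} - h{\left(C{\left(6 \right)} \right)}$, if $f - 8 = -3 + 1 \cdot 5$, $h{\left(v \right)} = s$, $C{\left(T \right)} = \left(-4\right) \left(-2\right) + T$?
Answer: $218$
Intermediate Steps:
$C{\left(T \right)} = 8 + T$
$h{\left(v \right)} = -178$
$f = 10$ ($f = 8 + \left(-3 + 1 \cdot 5\right) = 8 + \left(-3 + 5\right) = 8 + 2 = 10$)
$t{\left(H \right)} = 40$ ($t{\left(H \right)} = 4 \cdot 10 = 40$)
$t{\left(-10 \right)} - h{\left(C{\left(6 \right)} \right)} = 40 - -178 = 40 + 178 = 218$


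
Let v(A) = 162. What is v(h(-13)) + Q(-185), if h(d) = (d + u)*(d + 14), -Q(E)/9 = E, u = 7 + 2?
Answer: 1827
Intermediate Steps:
u = 9
Q(E) = -9*E
h(d) = (9 + d)*(14 + d) (h(d) = (d + 9)*(d + 14) = (9 + d)*(14 + d))
v(h(-13)) + Q(-185) = 162 - 9*(-185) = 162 + 1665 = 1827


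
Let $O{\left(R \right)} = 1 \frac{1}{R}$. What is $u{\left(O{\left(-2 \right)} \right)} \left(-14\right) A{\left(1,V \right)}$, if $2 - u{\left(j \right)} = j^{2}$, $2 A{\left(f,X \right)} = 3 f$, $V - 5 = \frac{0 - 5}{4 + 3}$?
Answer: $- \frac{147}{4} \approx -36.75$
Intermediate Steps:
$V = \frac{30}{7}$ ($V = 5 + \frac{0 - 5}{4 + 3} = 5 - \frac{5}{7} = \frac{30}{7} \approx 4.2857$)
$O{\left(R \right)} = \frac{1}{R}$
$A{\left(f,X \right)} = \frac{3 f}{2}$
$u{\left(j \right)} = 2 - j^{2}$
$u{\left(O{\left(-2 \right)} \right)} \left(-14\right) A{\left(1,V \right)} = \left(2 - \left(\frac{1}{-2}\right)^{2}\right) \left(-14\right) \frac{3}{2} \cdot 1 = \left(2 - \left(- \frac{1}{2}\right)^{2}\right) \left(-14\right) \frac{3}{2} = \left(2 - \frac{1}{4}\right) \left(-14\right) \frac{3}{2} = \frac{7}{4} \left(-14\right) \frac{3}{2} = \left(- \frac{49}{2}\right) \frac{3}{2} = - \frac{147}{4}$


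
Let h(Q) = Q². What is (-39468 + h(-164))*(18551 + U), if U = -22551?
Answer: 50288000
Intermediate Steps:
(-39468 + h(-164))*(18551 + U) = (-39468 + (-164)²)*(18551 - 22551) = (-39468 + 26896)*(-4000) = -12572*(-4000) = 50288000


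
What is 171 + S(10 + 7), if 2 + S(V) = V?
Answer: 186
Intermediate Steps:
S(V) = -2 + V
171 + S(10 + 7) = 171 + (-2 + (10 + 7)) = 171 + (-2 + 17) = 171 + 15 = 186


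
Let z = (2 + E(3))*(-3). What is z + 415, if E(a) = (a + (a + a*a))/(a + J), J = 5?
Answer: 3227/8 ≈ 403.38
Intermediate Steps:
E(a) = (a**2 + 2*a)/(5 + a) (E(a) = (a + (a + a*a))/(a + 5) = (a + (a + a**2))/(5 + a) = (a**2 + 2*a)/(5 + a))
z = -93/8 (z = (2 + 3*(2 + 3)/(5 + 3))*(-3) = (2 + 3*5/8)*(-3) = (2 + 3*(1/8)*5)*(-3) = (2 + 15/8)*(-3) = (31/8)*(-3) = -93/8 ≈ -11.625)
z + 415 = -93/8 + 415 = 3227/8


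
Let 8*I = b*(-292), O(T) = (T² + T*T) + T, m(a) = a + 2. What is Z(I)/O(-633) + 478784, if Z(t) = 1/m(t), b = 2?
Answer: 27220256479679/56852895 ≈ 4.7878e+5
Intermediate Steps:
m(a) = 2 + a
O(T) = T + 2*T² (O(T) = (T² + T²) + T = 2*T² + T = T + 2*T²)
I = -73 (I = (2*(-292))/8 = (⅛)*(-584) = -73)
Z(t) = 1/(2 + t)
Z(I)/O(-633) + 478784 = 1/((2 - 73)*((-633*(1 + 2*(-633))))) + 478784 = 1/((-71)*((-633*(1 - 1266)))) + 478784 = -1/(71*((-633*(-1265)))) + 478784 = -1/71/800745 + 478784 = -1/71*1/800745 + 478784 = -1/56852895 + 478784 = 27220256479679/56852895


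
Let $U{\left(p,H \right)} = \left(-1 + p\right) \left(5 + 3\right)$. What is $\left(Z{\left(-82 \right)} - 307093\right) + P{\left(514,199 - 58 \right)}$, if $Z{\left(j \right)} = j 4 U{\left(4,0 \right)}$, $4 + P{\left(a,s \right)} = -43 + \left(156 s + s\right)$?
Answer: $-292875$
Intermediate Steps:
$U{\left(p,H \right)} = -8 + 8 p$ ($U{\left(p,H \right)} = \left(-1 + p\right) 8 = -8 + 8 p$)
$P{\left(a,s \right)} = -47 + 157 s$ ($P{\left(a,s \right)} = -4 + \left(-43 + \left(156 s + s\right)\right) = -4 + \left(-43 + 157 s\right) = -47 + 157 s$)
$Z{\left(j \right)} = 96 j$ ($Z{\left(j \right)} = j 4 \left(-8 + 8 \cdot 4\right) = 4 j \left(-8 + 32\right) = 4 j 24 = 96 j$)
$\left(Z{\left(-82 \right)} - 307093\right) + P{\left(514,199 - 58 \right)} = \left(96 \left(-82\right) - 307093\right) - \left(47 - 157 \left(199 - 58\right)\right) = \left(-7872 - 307093\right) - \left(47 - 157 \left(199 - 58\right)\right) = -314965 + \left(-47 + 157 \cdot 141\right) = -314965 + \left(-47 + 22137\right) = -314965 + 22090 = -292875$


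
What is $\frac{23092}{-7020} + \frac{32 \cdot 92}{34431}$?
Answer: $- \frac{2805847}{875745} \approx -3.204$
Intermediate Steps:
$\frac{23092}{-7020} + \frac{32 \cdot 92}{34431} = 23092 \left(- \frac{1}{7020}\right) + 2944 \cdot \frac{1}{34431} = - \frac{5773}{1755} + \frac{128}{1497} = - \frac{2805847}{875745}$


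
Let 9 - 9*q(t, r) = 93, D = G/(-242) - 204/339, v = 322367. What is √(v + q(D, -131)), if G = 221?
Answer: √2901219/3 ≈ 567.77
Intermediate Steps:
D = -41429/27346 (D = 221/(-242) - 204/339 = 221*(-1/242) - 204*1/339 = -221/242 - 68/113 = -41429/27346 ≈ -1.5150)
q(t, r) = -28/3 (q(t, r) = 1 - ⅑*93 = 1 - 31/3 = -28/3)
√(v + q(D, -131)) = √(322367 - 28/3) = √(967073/3) = √2901219/3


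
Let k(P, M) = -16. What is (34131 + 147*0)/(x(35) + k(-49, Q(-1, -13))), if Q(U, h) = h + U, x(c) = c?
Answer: 34131/19 ≈ 1796.4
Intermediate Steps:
Q(U, h) = U + h
(34131 + 147*0)/(x(35) + k(-49, Q(-1, -13))) = (34131 + 147*0)/(35 - 16) = (34131 + 0)/19 = 34131*(1/19) = 34131/19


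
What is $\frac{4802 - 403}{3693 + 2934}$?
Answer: $\frac{4399}{6627} \approx 0.6638$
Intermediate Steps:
$\frac{4802 - 403}{3693 + 2934} = \frac{4399}{6627}$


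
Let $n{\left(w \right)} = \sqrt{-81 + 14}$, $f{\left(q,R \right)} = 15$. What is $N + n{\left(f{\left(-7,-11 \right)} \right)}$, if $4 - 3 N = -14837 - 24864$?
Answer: $13235 + i \sqrt{67} \approx 13235.0 + 8.1853 i$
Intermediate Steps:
$n{\left(w \right)} = i \sqrt{67}$ ($n{\left(w \right)} = \sqrt{-67} = i \sqrt{67}$)
$N = 13235$ ($N = \frac{4}{3} - \frac{-14837 - 24864}{3} = \frac{4}{3} - - \frac{39701}{3} = \frac{4}{3} + \frac{39701}{3} = 13235$)
$N + n{\left(f{\left(-7,-11 \right)} \right)} = 13235 + i \sqrt{67}$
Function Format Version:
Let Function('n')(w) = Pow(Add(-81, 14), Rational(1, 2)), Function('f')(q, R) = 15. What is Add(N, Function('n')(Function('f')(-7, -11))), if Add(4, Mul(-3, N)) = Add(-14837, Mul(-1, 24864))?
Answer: Add(13235, Mul(I, Pow(67, Rational(1, 2)))) ≈ Add(13235., Mul(8.1853, I))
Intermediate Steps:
Function('n')(w) = Mul(I, Pow(67, Rational(1, 2))) (Function('n')(w) = Pow(-67, Rational(1, 2)) = Mul(I, Pow(67, Rational(1, 2))))
N = 13235 (N = Add(Rational(4, 3), Mul(Rational(-1, 3), Add(-14837, Mul(-1, 24864)))) = Add(Rational(4, 3), Mul(Rational(-1, 3), Add(-14837, -24864))) = Add(Rational(4, 3), Mul(Rational(-1, 3), -39701)) = Add(Rational(4, 3), Rational(39701, 3)) = 13235)
Add(N, Function('n')(Function('f')(-7, -11))) = Add(13235, Mul(I, Pow(67, Rational(1, 2))))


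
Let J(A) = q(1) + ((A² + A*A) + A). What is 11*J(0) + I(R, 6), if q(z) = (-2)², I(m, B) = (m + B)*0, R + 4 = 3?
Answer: 44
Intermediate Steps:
R = -1 (R = -4 + 3 = -1)
I(m, B) = 0 (I(m, B) = (B + m)*0 = 0)
q(z) = 4
J(A) = 4 + A + 2*A² (J(A) = 4 + ((A² + A*A) + A) = 4 + ((A² + A²) + A) = 4 + (2*A² + A) = 4 + (A + 2*A²) = 4 + A + 2*A²)
11*J(0) + I(R, 6) = 11*(4 + 0 + 2*0²) + 0 = 11*(4 + 0 + 2*0) + 0 = 11*(4 + 0 + 0) + 0 = 11*4 + 0 = 44 + 0 = 44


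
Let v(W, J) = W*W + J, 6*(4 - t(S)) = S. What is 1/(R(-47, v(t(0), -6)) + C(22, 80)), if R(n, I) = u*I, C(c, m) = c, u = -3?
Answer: -⅛ ≈ -0.12500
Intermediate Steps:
t(S) = 4 - S/6
v(W, J) = J + W² (v(W, J) = W² + J = J + W²)
R(n, I) = -3*I
1/(R(-47, v(t(0), -6)) + C(22, 80)) = 1/(-3*(-6 + (4 - ⅙*0)²) + 22) = 1/(-3*(-6 + (4 + 0)²) + 22) = 1/(-3*(-6 + 4²) + 22) = 1/(-3*(-6 + 16) + 22) = 1/(-3*10 + 22) = 1/(-30 + 22) = 1/(-8) = -⅛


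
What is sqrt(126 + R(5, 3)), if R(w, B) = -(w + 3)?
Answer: sqrt(118) ≈ 10.863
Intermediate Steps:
R(w, B) = -3 - w (R(w, B) = -(3 + w) = -3 - w)
sqrt(126 + R(5, 3)) = sqrt(126 + (-3 - 1*5)) = sqrt(126 + (-3 - 5)) = sqrt(126 - 8) = sqrt(118)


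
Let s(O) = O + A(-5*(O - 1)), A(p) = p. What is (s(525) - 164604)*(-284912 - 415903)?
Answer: 116825159685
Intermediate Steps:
s(O) = 5 - 4*O (s(O) = O - 5*(O - 1) = O - 5*(-1 + O) = O + (5 - 5*O) = 5 - 4*O)
(s(525) - 164604)*(-284912 - 415903) = ((5 - 4*525) - 164604)*(-284912 - 415903) = ((5 - 2100) - 164604)*(-700815) = (-2095 - 164604)*(-700815) = -166699*(-700815) = 116825159685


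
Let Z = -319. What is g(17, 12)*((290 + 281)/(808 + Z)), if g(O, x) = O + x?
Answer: 16559/489 ≈ 33.863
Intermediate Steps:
g(17, 12)*((290 + 281)/(808 + Z)) = (17 + 12)*((290 + 281)/(808 - 319)) = 29*(571/489) = 16559/489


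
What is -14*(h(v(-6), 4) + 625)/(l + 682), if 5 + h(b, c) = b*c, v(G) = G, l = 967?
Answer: -8344/1649 ≈ -5.0600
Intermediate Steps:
h(b, c) = -5 + b*c
-14*(h(v(-6), 4) + 625)/(l + 682) = -14*((-5 - 6*4) + 625)/(967 + 682) = -14*((-5 - 24) + 625)/1649 = -14*(-29 + 625)/1649 = -8344/1649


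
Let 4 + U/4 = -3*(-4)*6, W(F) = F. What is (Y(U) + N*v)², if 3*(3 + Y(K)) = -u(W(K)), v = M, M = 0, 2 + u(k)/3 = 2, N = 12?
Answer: 9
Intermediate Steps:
u(k) = 0 (u(k) = -6 + 3*2 = -6 + 6 = 0)
v = 0
U = 272 (U = -16 + 4*(-3*(-4)*6) = -16 + 4*(12*6) = -16 + 4*72 = -16 + 288 = 272)
Y(K) = -3 (Y(K) = -3 + (-1*0)/3 = -3 + (⅓)*0 = -3 + 0 = -3)
(Y(U) + N*v)² = (-3 + 12*0)² = (-3 + 0)² = (-3)² = 9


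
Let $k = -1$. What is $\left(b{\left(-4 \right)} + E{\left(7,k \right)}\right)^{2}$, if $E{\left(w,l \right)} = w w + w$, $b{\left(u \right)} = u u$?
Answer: $5184$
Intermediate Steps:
$b{\left(u \right)} = u^{2}$
$E{\left(w,l \right)} = w + w^{2}$ ($E{\left(w,l \right)} = w^{2} + w = w + w^{2}$)
$\left(b{\left(-4 \right)} + E{\left(7,k \right)}\right)^{2} = \left(\left(-4\right)^{2} + 7 \left(1 + 7\right)\right)^{2} = \left(16 + 7 \cdot 8\right)^{2} = \left(16 + 56\right)^{2} = 72^{2} = 5184$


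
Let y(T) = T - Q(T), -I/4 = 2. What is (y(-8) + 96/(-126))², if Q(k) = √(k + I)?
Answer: 26800/441 + 1472*I/21 ≈ 60.771 + 70.095*I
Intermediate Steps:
I = -8 (I = -4*2 = -8)
Q(k) = √(-8 + k) (Q(k) = √(k - 8) = √(-8 + k))
y(T) = T - √(-8 + T)
(y(-8) + 96/(-126))² = ((-8 - √(-8 - 8)) + 96/(-126))² = ((-8 - √(-16)) + 96*(-1/126))² = ((-8 - 4*I) - 16/21)² = (-184/21 - 4*I)²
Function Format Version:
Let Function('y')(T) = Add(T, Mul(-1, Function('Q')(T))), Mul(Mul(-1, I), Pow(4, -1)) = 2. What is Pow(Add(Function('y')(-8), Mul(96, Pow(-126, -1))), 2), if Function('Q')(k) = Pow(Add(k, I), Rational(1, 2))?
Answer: Add(Rational(26800, 441), Mul(Rational(1472, 21), I)) ≈ Add(60.771, Mul(70.095, I))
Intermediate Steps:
I = -8 (I = Mul(-4, 2) = -8)
Function('Q')(k) = Pow(Add(-8, k), Rational(1, 2)) (Function('Q')(k) = Pow(Add(k, -8), Rational(1, 2)) = Pow(Add(-8, k), Rational(1, 2)))
Function('y')(T) = Add(T, Mul(-1, Pow(Add(-8, T), Rational(1, 2))))
Pow(Add(Function('y')(-8), Mul(96, Pow(-126, -1))), 2) = Pow(Add(Add(-8, Mul(-1, Pow(Add(-8, -8), Rational(1, 2)))), Mul(96, Pow(-126, -1))), 2) = Pow(Add(Add(-8, Mul(-1, Pow(-16, Rational(1, 2)))), Mul(96, Rational(-1, 126))), 2) = Pow(Add(Add(-8, Mul(-1, Mul(4, I))), Rational(-16, 21)), 2) = Pow(Add(Add(-8, Mul(-4, I)), Rational(-16, 21)), 2) = Pow(Add(Rational(-184, 21), Mul(-4, I)), 2)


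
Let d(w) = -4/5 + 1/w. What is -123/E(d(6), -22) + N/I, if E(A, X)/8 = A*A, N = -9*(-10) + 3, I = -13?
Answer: -426921/9386 ≈ -45.485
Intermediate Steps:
N = 93 (N = 90 + 3 = 93)
d(w) = -4/5 + 1/w (d(w) = -4*1/5 + 1/w = -4/5 + 1/w)
E(A, X) = 8*A**2 (E(A, X) = 8*(A*A) = 8*A**2)
-123/E(d(6), -22) + N/I = -123*1/(8*(-4/5 + 1/6)**2) + 93/(-13) = -123*1/(8*(-4/5 + 1/6)**2) + 93*(-1/13) = -123/(8*(-19/30)**2) - 93/13 = -123/(8*(361/900)) - 93/13 = -123/722/225 - 93/13 = -123*225/722 - 93/13 = -27675/722 - 93/13 = -426921/9386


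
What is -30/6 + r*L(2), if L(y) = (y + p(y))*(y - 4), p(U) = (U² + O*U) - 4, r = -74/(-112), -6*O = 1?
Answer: -605/84 ≈ -7.2024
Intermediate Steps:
O = -⅙ (O = -⅙*1 = -⅙ ≈ -0.16667)
r = 37/56 (r = -74*(-1/112) = 37/56 ≈ 0.66071)
p(U) = -4 + U² - U/6 (p(U) = (U² - U/6) - 4 = -4 + U² - U/6)
L(y) = (-4 + y)*(-4 + y² + 5*y/6) (L(y) = (y + (-4 + y² - y/6))*(y - 4) = (-4 + y² + 5*y/6)*(-4 + y) = (-4 + y)*(-4 + y² + 5*y/6))
-30/6 + r*L(2) = -30/6 + 37*(16 + 2³ - 22/3*2 - 19/6*2²)/56 = -30*⅙ + 37*(16 + 8 - 44/3 - 19/6*4)/56 = -5 + 37*(16 + 8 - 44/3 - 38/3)/56 = -5 + (37/56)*(-10/3) = -5 - 185/84 = -605/84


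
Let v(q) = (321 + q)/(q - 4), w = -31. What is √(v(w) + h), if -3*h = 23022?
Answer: 4*I*√23527/7 ≈ 87.649*I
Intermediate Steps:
h = -7674 (h = -⅓*23022 = -7674)
v(q) = (321 + q)/(-4 + q)
√(v(w) + h) = √((321 - 31)/(-4 - 31) - 7674) = √(290/(-35) - 7674) = √(-1/35*290 - 7674) = √(-58/7 - 7674) = √(-53776/7) = 4*I*√23527/7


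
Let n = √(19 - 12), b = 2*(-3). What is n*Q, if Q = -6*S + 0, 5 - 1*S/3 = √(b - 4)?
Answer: 18*√7*(-5 + I*√10) ≈ -238.12 + 150.6*I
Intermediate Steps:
b = -6
S = 15 - 3*I*√10 (S = 15 - 3*√(-6 - 4) = 15 - 3*I*√10 ≈ 15.0 - 9.4868*I)
Q = -90 + 18*I*√10 (Q = -6*(15 - 3*I*√10) + 0 = (-90 + 18*I*√10) + 0 = -90 + 18*I*√10 ≈ -90.0 + 56.921*I)
n = √7 ≈ 2.6458
n*Q = √7*(-90 + 18*I*√10)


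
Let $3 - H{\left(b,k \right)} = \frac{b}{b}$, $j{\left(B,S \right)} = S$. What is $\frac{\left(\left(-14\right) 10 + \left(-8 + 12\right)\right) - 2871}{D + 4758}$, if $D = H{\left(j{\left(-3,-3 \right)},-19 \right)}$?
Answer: $- \frac{3007}{4760} \approx -0.63172$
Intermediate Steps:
$H{\left(b,k \right)} = 2$ ($H{\left(b,k \right)} = 3 - \frac{b}{b} = 3 - 1 = 2$)
$D = 2$
$\frac{\left(\left(-14\right) 10 + \left(-8 + 12\right)\right) - 2871}{D + 4758} = \frac{\left(\left(-14\right) 10 + \left(-8 + 12\right)\right) - 2871}{2 + 4758} = \frac{\left(-140 + 4\right) - 2871}{4760} = \left(-136 - 2871\right) \frac{1}{4760} = \left(-3007\right) \frac{1}{4760} = - \frac{3007}{4760}$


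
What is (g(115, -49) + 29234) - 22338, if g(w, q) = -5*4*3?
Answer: 6836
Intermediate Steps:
g(w, q) = -60 (g(w, q) = -20*3 = -60)
(g(115, -49) + 29234) - 22338 = (-60 + 29234) - 22338 = 29174 - 22338 = 6836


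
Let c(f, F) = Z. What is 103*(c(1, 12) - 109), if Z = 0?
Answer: -11227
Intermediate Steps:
c(f, F) = 0
103*(c(1, 12) - 109) = 103*(0 - 109) = 103*(-109) = -11227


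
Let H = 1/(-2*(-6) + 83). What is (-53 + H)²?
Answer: 25341156/9025 ≈ 2807.9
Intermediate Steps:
H = 1/95 (H = 1/(12 + 83) = 1/95 ≈ 0.010526)
(-53 + H)² = (-53 + 1/95)² = (-5034/95)² = 25341156/9025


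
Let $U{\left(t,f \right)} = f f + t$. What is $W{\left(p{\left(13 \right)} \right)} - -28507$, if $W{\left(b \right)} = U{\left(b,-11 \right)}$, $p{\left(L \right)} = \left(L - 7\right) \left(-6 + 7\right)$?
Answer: $28634$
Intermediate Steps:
$U{\left(t,f \right)} = t + f^{2}$ ($U{\left(t,f \right)} = f^{2} + t = t + f^{2}$)
$p{\left(L \right)} = -7 + L$ ($p{\left(L \right)} = \left(-7 + L\right) 1 = -7 + L$)
$W{\left(b \right)} = 121 + b$ ($W{\left(b \right)} = b + \left(-11\right)^{2} = b + 121 = 121 + b$)
$W{\left(p{\left(13 \right)} \right)} - -28507 = \left(121 + \left(-7 + 13\right)\right) - -28507 = \left(121 + 6\right) + 28507 = 127 + 28507 = 28634$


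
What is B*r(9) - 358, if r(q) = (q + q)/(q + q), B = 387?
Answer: 29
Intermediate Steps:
r(q) = 1 (r(q) = (2*q)/((2*q)) = (2*q)*(1/(2*q)) = 1)
B*r(9) - 358 = 387*1 - 358 = 387 - 358 = 29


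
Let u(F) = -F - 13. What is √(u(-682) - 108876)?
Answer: 3*I*√12023 ≈ 328.95*I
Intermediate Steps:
u(F) = -13 - F
√(u(-682) - 108876) = √((-13 - 1*(-682)) - 108876) = √((-13 + 682) - 108876) = √(669 - 108876) = √(-108207) = 3*I*√12023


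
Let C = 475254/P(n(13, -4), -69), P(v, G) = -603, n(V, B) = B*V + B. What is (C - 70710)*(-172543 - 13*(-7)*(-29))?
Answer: 839187648432/67 ≈ 1.2525e+10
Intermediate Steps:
n(V, B) = B + B*V
C = -52806/67 (C = 475254/(-603) = 475254*(-1/603) = -52806/67 ≈ -788.15)
(C - 70710)*(-172543 - 13*(-7)*(-29)) = (-52806/67 - 70710)*(-172543 - 13*(-7)*(-29)) = -4790376*(-172543 + 91*(-29))/67 = -4790376*(-172543 - 2639)/67 = -4790376/67*(-175182) = 839187648432/67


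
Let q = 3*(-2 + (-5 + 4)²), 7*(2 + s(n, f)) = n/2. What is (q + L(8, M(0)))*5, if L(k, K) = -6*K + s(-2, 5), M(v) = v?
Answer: -180/7 ≈ -25.714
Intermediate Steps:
s(n, f) = -2 + n/14 (s(n, f) = -2 + (n/2)/7 = -2 + n/14)
L(k, K) = -15/7 - 6*K (L(k, K) = -6*K + (-2 + (1/14)*(-2)) = -6*K + (-2 - ⅐) = -6*K - 15/7 = -15/7 - 6*K)
q = -3 (q = 3*(-2 + (-1)²) = 3*(-2 + 1) = 3*(-1) = -3)
(q + L(8, M(0)))*5 = (-3 + (-15/7 - 6*0))*5 = (-3 + (-15/7 + 0))*5 = (-3 - 15/7)*5 = -36/7*5 = -180/7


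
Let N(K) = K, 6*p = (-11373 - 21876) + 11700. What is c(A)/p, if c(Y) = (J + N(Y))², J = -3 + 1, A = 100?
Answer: -19208/7183 ≈ -2.6741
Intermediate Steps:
p = -7183/2 (p = ((-11373 - 21876) + 11700)/6 = (-33249 + 11700)/6 = (⅙)*(-21549) = -7183/2 ≈ -3591.5)
J = -2
c(Y) = (-2 + Y)²
c(A)/p = (-2 + 100)²/(-7183/2) = 98²*(-2/7183) = 9604*(-2/7183) = -19208/7183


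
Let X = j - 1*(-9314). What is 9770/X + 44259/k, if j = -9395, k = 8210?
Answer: -76626721/665010 ≈ -115.23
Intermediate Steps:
X = -81 (X = -9395 - 1*(-9314) = -9395 + 9314 = -81)
9770/X + 44259/k = 9770/(-81) + 44259/8210 = 9770*(-1/81) + 44259*(1/8210) = -9770/81 + 44259/8210 = -76626721/665010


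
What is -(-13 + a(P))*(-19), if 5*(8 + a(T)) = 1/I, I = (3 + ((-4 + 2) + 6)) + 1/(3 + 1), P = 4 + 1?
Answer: -57779/145 ≈ -398.48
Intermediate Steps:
P = 5
I = 29/4 (I = (3 + (-2 + 6)) + 1/4 = (3 + 4) + ¼ = 7 + ¼ = 29/4 ≈ 7.2500)
a(T) = -1156/145 (a(T) = -8 + 1/(5*(29/4)) = -8 + (⅕)*(4/29) = -8 + 4/145 = -1156/145)
-(-13 + a(P))*(-19) = -(-13 - 1156/145)*(-19) = -(-3041)*(-19)/145 = -1*57779/145 = -57779/145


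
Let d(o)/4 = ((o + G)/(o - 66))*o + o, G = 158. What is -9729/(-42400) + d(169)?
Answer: 12325834087/4367200 ≈ 2822.4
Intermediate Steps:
d(o) = 4*o + 4*o*(158 + o)/(-66 + o) (d(o) = 4*(((o + 158)/(o - 66))*o + o) = 4*(((158 + o)/(-66 + o))*o + o) = 4*(o*(158 + o)/(-66 + o) + o) = 4*(o + o*(158 + o)/(-66 + o)) = 4*o + 4*o*(158 + o)/(-66 + o))
-9729/(-42400) + d(169) = -9729/(-42400) + 8*169*(46 + 169)/(-66 + 169) = -9729*(-1/42400) + 8*169*215/103 = 9729/42400 + 8*169*(1/103)*215 = 9729/42400 + 290680/103 = 12325834087/4367200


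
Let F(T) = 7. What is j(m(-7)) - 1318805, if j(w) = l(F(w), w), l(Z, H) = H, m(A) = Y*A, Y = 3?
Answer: -1318826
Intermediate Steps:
m(A) = 3*A
j(w) = w
j(m(-7)) - 1318805 = 3*(-7) - 1318805 = -21 - 1318805 = -1318826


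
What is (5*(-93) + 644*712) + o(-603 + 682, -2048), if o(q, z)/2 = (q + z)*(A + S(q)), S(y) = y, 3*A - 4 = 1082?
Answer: -1278595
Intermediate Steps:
A = 362 (A = 4/3 + (⅓)*1082 = 4/3 + 1082/3 = 362)
o(q, z) = 2*(362 + q)*(q + z) (o(q, z) = 2*((q + z)*(362 + q)) = 2*((362 + q)*(q + z)) = 2*(362 + q)*(q + z))
(5*(-93) + 644*712) + o(-603 + 682, -2048) = (5*(-93) + 644*712) + (2*(-603 + 682)² + 724*(-603 + 682) + 724*(-2048) + 2*(-603 + 682)*(-2048)) = (-465 + 458528) + (2*79² + 724*79 - 1482752 + 2*79*(-2048)) = 458063 + (2*6241 + 57196 - 1482752 - 323584) = 458063 + (12482 + 57196 - 1482752 - 323584) = 458063 - 1736658 = -1278595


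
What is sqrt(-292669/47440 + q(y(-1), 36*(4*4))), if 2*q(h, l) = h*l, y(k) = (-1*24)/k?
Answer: sqrt(971371391615)/11860 ≈ 83.101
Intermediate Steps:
y(k) = -24/k
q(h, l) = h*l/2 (q(h, l) = (h*l)/2 = h*l/2)
sqrt(-292669/47440 + q(y(-1), 36*(4*4))) = sqrt(-292669/47440 + (-24/(-1))*(36*(4*4))/2) = sqrt(-292669*1/47440 + (-24*(-1))*(36*16)/2) = sqrt(-292669/47440 + (1/2)*24*576) = sqrt(-292669/47440 + 6912) = sqrt(327612611/47440) = sqrt(971371391615)/11860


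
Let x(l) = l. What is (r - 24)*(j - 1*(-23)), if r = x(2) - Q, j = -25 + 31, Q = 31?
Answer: -1537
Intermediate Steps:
j = 6
r = -29 (r = 2 - 1*31 = 2 - 31 = -29)
(r - 24)*(j - 1*(-23)) = (-29 - 24)*(6 - 1*(-23)) = -53*(6 + 23) = -53*29 = -1537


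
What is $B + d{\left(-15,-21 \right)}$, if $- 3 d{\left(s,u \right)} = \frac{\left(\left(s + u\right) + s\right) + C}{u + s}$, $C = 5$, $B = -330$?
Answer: $- \frac{17843}{54} \approx -330.43$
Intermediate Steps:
$d{\left(s,u \right)} = - \frac{5 + u + 2 s}{3 \left(s + u\right)}$ ($d{\left(s,u \right)} = - \frac{\left(\left(\left(s + u\right) + s\right) + 5\right) \frac{1}{u + s}}{3} = - \frac{\left(\left(u + 2 s\right) + 5\right) \frac{1}{s + u}}{3} = - \frac{\left(5 + u + 2 s\right) \frac{1}{s + u}}{3} = - \frac{\frac{1}{s + u} \left(5 + u + 2 s\right)}{3} = - \frac{5 + u + 2 s}{3 \left(s + u\right)}$)
$B + d{\left(-15,-21 \right)} = -330 + \frac{-5 - -21 - -30}{3 \left(-15 - 21\right)} = -330 + \frac{-5 + 21 + 30}{3 \left(-36\right)} = -330 + \frac{1}{3} \left(- \frac{1}{36}\right) 46 = -330 - \frac{23}{54} = - \frac{17843}{54}$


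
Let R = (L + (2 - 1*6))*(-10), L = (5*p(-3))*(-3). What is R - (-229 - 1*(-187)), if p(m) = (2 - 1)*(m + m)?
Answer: -818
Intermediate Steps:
p(m) = 2*m (p(m) = 1*(2*m) = 2*m)
L = 90 (L = (5*(2*(-3)))*(-3) = (5*(-6))*(-3) = -30*(-3) = 90)
R = -860 (R = (90 + (2 - 1*6))*(-10) = (90 + (2 - 6))*(-10) = (90 - 4)*(-10) = 86*(-10) = -860)
R - (-229 - 1*(-187)) = -860 - (-229 - 1*(-187)) = -860 - (-229 + 187) = -860 - 1*(-42) = -860 + 42 = -818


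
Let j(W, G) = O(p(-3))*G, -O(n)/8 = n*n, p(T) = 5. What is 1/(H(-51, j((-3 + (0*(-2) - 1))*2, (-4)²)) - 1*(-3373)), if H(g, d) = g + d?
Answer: 1/122 ≈ 0.0081967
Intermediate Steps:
O(n) = -8*n² (O(n) = -8*n*n = -8*n²)
j(W, G) = -200*G (j(W, G) = (-8*5²)*G = (-8*25)*G = -200*G)
H(g, d) = d + g
1/(H(-51, j((-3 + (0*(-2) - 1))*2, (-4)²)) - 1*(-3373)) = 1/((-200*(-4)² - 51) - 1*(-3373)) = 1/((-200*16 - 51) + 3373) = 1/((-3200 - 51) + 3373) = 1/(-3251 + 3373) = 1/122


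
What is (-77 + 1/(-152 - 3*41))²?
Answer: 448422976/75625 ≈ 5929.6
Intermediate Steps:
(-77 + 1/(-152 - 3*41))² = (-77 + 1/(-152 - 123))² = (-77 + 1/(-275))² = (-77 - 1/275)² = (-21176/275)² = 448422976/75625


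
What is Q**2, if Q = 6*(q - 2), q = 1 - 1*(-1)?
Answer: 0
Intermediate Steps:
q = 2 (q = 1 + 1 = 2)
Q = 0 (Q = 6*(2 - 2) = 6*0 = 0)
Q**2 = 0**2 = 0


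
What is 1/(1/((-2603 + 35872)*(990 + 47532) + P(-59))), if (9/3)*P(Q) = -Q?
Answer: 4842835313/3 ≈ 1.6143e+9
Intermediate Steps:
P(Q) = -Q/3 (P(Q) = (-Q)/3 = -Q/3)
1/(1/((-2603 + 35872)*(990 + 47532) + P(-59))) = 1/(1/((-2603 + 35872)*(990 + 47532) - ⅓*(-59))) = 1/(1/(33269*48522 + 59/3)) = 1/(1/(1614278418 + 59/3)) = 1/(1/(4842835313/3)) = 1/(3/4842835313) = 4842835313/3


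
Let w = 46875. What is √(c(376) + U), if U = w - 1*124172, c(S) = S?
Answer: I*√76921 ≈ 277.35*I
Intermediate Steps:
U = -77297 (U = 46875 - 1*124172 = 46875 - 124172 = -77297)
√(c(376) + U) = √(376 - 77297) = √(-76921) = I*√76921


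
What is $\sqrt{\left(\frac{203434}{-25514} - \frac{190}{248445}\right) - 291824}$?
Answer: $\frac{i \sqrt{13028907112151409781607}}{211294191} \approx 540.21 i$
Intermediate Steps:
$\sqrt{\left(\frac{203434}{-25514} - \frac{190}{248445}\right) - 291824} = \sqrt{\left(203434 \left(- \frac{1}{25514}\right) - \frac{38}{49689}\right) - 291824} = \sqrt{\left(- \frac{101717}{12757} - \frac{38}{49689}\right) - 291824} = \sqrt{- \frac{5054700779}{633882573} - 291824} = \sqrt{- \frac{184987202683931}{633882573}} = \frac{i \sqrt{13028907112151409781607}}{211294191}$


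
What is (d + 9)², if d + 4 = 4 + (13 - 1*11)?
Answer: 121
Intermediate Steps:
d = 2 (d = -4 + (4 + (13 - 1*11)) = -4 + (4 + (13 - 11)) = -4 + (4 + 2) = -4 + 6 = 2)
(d + 9)² = (2 + 9)² = 11² = 121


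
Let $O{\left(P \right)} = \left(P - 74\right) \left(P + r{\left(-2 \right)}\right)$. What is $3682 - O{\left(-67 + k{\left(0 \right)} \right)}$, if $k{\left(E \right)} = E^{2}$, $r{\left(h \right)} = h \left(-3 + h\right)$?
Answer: $-4355$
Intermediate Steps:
$O{\left(P \right)} = \left(-74 + P\right) \left(10 + P\right)$ ($O{\left(P \right)} = \left(P - 74\right) \left(P - 2 \left(-3 - 2\right)\right) = \left(-74 + P\right) \left(P - -10\right) = \left(-74 + P\right) \left(P + 10\right) = \left(-74 + P\right) \left(10 + P\right)$)
$3682 - O{\left(-67 + k{\left(0 \right)} \right)} = 3682 - \left(-740 + \left(-67 + 0^{2}\right)^{2} - 64 \left(-67 + 0^{2}\right)\right) = 3682 - \left(-740 + \left(-67 + 0\right)^{2} - 64 \left(-67 + 0\right)\right) = 3682 - \left(-740 + \left(-67\right)^{2} - -4288\right) = 3682 - \left(-740 + 4489 + 4288\right) = 3682 - 8037 = -4355$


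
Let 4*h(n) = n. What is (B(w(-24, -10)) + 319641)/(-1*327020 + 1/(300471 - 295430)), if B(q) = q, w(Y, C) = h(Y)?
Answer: -1611280035/1648507819 ≈ -0.97742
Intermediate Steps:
h(n) = n/4
w(Y, C) = Y/4
(B(w(-24, -10)) + 319641)/(-1*327020 + 1/(300471 - 295430)) = ((¼)*(-24) + 319641)/(-1*327020 + 1/(300471 - 295430)) = (-6 + 319641)/(-327020 + 1/5041) = 319635/(-327020 + 1/5041) = 319635/(-1648507819/5041) = 319635*(-5041/1648507819) = -1611280035/1648507819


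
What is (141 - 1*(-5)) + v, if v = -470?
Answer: -324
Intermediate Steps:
(141 - 1*(-5)) + v = (141 - 1*(-5)) - 470 = (141 + 5) - 470 = 146 - 470 = -324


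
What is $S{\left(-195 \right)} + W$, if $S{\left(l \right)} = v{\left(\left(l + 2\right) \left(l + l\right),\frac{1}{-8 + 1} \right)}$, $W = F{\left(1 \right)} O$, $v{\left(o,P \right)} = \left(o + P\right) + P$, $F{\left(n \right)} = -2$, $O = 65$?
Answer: $\frac{525978}{7} \approx 75140.0$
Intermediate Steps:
$v{\left(o,P \right)} = o + 2 P$ ($v{\left(o,P \right)} = \left(P + o\right) + P = o + 2 P$)
$W = -130$ ($W = \left(-2\right) 65 = -130$)
$S{\left(l \right)} = - \frac{2}{7} + 2 l \left(2 + l\right)$ ($S{\left(l \right)} = \left(l + 2\right) \left(l + l\right) + \frac{2}{-8 + 1} = \left(2 + l\right) 2 l + \frac{2}{-7} = 2 l \left(2 + l\right) + 2 \left(- \frac{1}{7}\right) = 2 l \left(2 + l\right) - \frac{2}{7} = - \frac{2}{7} + 2 l \left(2 + l\right)$)
$S{\left(-195 \right)} + W = \left(- \frac{2}{7} + 2 \left(-195\right) \left(2 - 195\right)\right) - 130 = \left(- \frac{2}{7} + 2 \left(-195\right) \left(-193\right)\right) - 130 = \left(- \frac{2}{7} + 75270\right) - 130 = \frac{526888}{7} - 130 = \frac{525978}{7}$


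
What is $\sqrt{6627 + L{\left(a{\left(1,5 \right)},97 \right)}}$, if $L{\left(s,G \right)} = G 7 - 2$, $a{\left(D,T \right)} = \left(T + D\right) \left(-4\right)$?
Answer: $2 \sqrt{1826} \approx 85.463$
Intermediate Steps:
$a{\left(D,T \right)} = - 4 D - 4 T$ ($a{\left(D,T \right)} = \left(D + T\right) \left(-4\right) = - 4 D - 4 T$)
$L{\left(s,G \right)} = -2 + 7 G$ ($L{\left(s,G \right)} = 7 G - 2 = -2 + 7 G$)
$\sqrt{6627 + L{\left(a{\left(1,5 \right)},97 \right)}} = \sqrt{6627 + \left(-2 + 7 \cdot 97\right)} = \sqrt{6627 + \left(-2 + 679\right)} = \sqrt{6627 + 677} = \sqrt{7304} = 2 \sqrt{1826}$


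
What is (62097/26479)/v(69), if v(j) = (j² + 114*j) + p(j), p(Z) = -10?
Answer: 62097/334085543 ≈ 0.00018587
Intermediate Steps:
v(j) = -10 + j² + 114*j (v(j) = (j² + 114*j) - 10 = -10 + j² + 114*j)
(62097/26479)/v(69) = (62097/26479)/(-10 + 69² + 114*69) = (62097*(1/26479))/(-10 + 4761 + 7866) = (62097/26479)/12617 = (62097/26479)*(1/12617) = 62097/334085543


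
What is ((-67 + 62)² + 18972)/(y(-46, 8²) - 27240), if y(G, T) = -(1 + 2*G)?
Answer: -18997/27149 ≈ -0.69973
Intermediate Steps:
y(G, T) = -1 - 2*G
((-67 + 62)² + 18972)/(y(-46, 8²) - 27240) = ((-67 + 62)² + 18972)/((-1 - 2*(-46)) - 27240) = ((-5)² + 18972)/((-1 + 92) - 27240) = (25 + 18972)/(91 - 27240) = 18997/(-27149) = 18997*(-1/27149) = -18997/27149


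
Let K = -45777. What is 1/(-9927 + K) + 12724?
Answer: 708777695/55704 ≈ 12724.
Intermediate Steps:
1/(-9927 + K) + 12724 = 1/(-9927 - 45777) + 12724 = 1/(-55704) + 12724 = -1/55704 + 12724 = 708777695/55704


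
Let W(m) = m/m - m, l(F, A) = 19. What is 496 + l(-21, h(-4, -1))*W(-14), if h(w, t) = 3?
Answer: 781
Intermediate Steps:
W(m) = 1 - m
496 + l(-21, h(-4, -1))*W(-14) = 496 + 19*(1 - 1*(-14)) = 496 + 19*(1 + 14) = 496 + 19*15 = 496 + 285 = 781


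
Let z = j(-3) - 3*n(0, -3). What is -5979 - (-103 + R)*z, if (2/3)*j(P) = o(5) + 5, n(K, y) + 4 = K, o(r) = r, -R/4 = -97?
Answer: -13674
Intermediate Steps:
R = 388 (R = -4*(-97) = 388)
n(K, y) = -4 + K
j(P) = 15 (j(P) = 3*(5 + 5)/2 = (3/2)*10 = 15)
z = 27 (z = 15 - 3*(-4 + 0) = 15 - 3*(-4) = 15 + 12 = 27)
-5979 - (-103 + R)*z = -5979 - (-103 + 388)*27 = -5979 - 285*27 = -5979 - 1*7695 = -5979 - 7695 = -13674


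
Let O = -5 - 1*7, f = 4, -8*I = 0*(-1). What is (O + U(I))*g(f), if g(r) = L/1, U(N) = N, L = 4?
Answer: -48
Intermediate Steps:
I = 0 (I = -0*(-1) = -1/8*0 = 0)
g(r) = 4 (g(r) = 4/1 = 4*1 = 4)
O = -12 (O = -5 - 7 = -12)
(O + U(I))*g(f) = (-12 + 0)*4 = -12*4 = -48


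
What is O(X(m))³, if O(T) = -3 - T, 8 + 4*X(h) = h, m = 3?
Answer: -343/64 ≈ -5.3594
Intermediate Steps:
X(h) = -2 + h/4
O(X(m))³ = (-3 - (-2 + (¼)*3))³ = (-3 - (-2 + ¾))³ = (-3 - 1*(-5/4))³ = (-3 + 5/4)³ = (-7/4)³ = -343/64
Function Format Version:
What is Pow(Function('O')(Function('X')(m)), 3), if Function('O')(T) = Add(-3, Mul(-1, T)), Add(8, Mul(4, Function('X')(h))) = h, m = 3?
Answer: Rational(-343, 64) ≈ -5.3594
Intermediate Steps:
Function('X')(h) = Add(-2, Mul(Rational(1, 4), h))
Pow(Function('O')(Function('X')(m)), 3) = Pow(Add(-3, Mul(-1, Add(-2, Mul(Rational(1, 4), 3)))), 3) = Pow(Add(-3, Mul(-1, Add(-2, Rational(3, 4)))), 3) = Pow(Add(-3, Mul(-1, Rational(-5, 4))), 3) = Pow(Add(-3, Rational(5, 4)), 3) = Pow(Rational(-7, 4), 3) = Rational(-343, 64)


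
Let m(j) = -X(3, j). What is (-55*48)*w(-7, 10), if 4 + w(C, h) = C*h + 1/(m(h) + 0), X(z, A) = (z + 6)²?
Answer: 5275600/27 ≈ 1.9539e+5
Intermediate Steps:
X(z, A) = (6 + z)²
m(j) = -81 (m(j) = -(6 + 3)² = -1*9² = -1*81 = -81)
w(C, h) = -325/81 + C*h (w(C, h) = -4 + (C*h + 1/(-81 + 0)) = -4 + (C*h + 1/(-81)) = -4 + (C*h - 1/81) = -4 + (-1/81 + C*h) = -325/81 + C*h)
(-55*48)*w(-7, 10) = (-55*48)*(-325/81 - 7*10) = -2640*(-325/81 - 70) = -2640*(-5995/81) = 5275600/27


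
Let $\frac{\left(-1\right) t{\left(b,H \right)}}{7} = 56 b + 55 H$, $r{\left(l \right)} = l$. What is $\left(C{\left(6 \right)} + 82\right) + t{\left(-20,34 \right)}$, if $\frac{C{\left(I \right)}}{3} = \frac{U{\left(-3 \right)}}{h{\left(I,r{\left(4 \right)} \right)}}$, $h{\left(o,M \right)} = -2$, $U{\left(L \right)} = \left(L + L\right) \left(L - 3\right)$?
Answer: $-5222$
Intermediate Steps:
$U{\left(L \right)} = 2 L \left(-3 + L\right)$
$C{\left(I \right)} = -54$ ($C{\left(I \right)} = 3 \frac{2 \left(-3\right) \left(-3 - 3\right)}{-2} = 3 \cdot 2 \left(-3\right) \left(-6\right) \left(- \frac{1}{2}\right) = 3 \cdot 36 \left(- \frac{1}{2}\right) = 3 \left(-18\right) = -54$)
$t{\left(b,H \right)} = - 392 b - 385 H$ ($t{\left(b,H \right)} = - 7 \left(56 b + 55 H\right) = - 7 \left(55 H + 56 b\right) = - 392 b - 385 H$)
$\left(C{\left(6 \right)} + 82\right) + t{\left(-20,34 \right)} = \left(-54 + 82\right) - 5250 = 28 + \left(7840 - 13090\right) = 28 - 5250 = -5222$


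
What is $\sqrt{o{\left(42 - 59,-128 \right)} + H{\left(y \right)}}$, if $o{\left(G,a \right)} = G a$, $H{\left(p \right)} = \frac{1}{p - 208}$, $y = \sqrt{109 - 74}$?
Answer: $\frac{\sqrt{452607 - 2176 \sqrt{35}}}{\sqrt{208 - \sqrt{35}}} \approx 46.648$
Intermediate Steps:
$y = \sqrt{35} \approx 5.9161$
$H{\left(p \right)} = \frac{1}{-208 + p}$
$\sqrt{o{\left(42 - 59,-128 \right)} + H{\left(y \right)}} = \sqrt{\left(42 - 59\right) \left(-128\right) + \frac{1}{-208 + \sqrt{35}}} = \sqrt{\left(-17\right) \left(-128\right) + \frac{1}{-208 + \sqrt{35}}} = \sqrt{2176 + \frac{1}{-208 + \sqrt{35}}}$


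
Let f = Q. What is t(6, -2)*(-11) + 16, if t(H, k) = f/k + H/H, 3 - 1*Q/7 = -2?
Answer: 395/2 ≈ 197.50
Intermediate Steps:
Q = 35 (Q = 21 - 7*(-2) = 21 + 14 = 35)
f = 35
t(H, k) = 1 + 35/k (t(H, k) = 35/k + H/H = 35/k + 1 = 1 + 35/k)
t(6, -2)*(-11) + 16 = ((35 - 2)/(-2))*(-11) + 16 = -½*33*(-11) + 16 = -33/2*(-11) + 16 = 363/2 + 16 = 395/2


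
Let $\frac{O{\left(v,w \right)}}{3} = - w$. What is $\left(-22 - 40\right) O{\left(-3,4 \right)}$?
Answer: $744$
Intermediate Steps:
$O{\left(v,w \right)} = - 3 w$ ($O{\left(v,w \right)} = 3 \left(- w\right) = - 3 w$)
$\left(-22 - 40\right) O{\left(-3,4 \right)} = \left(-22 - 40\right) \left(\left(-3\right) 4\right) = \left(-62\right) \left(-12\right) = 744$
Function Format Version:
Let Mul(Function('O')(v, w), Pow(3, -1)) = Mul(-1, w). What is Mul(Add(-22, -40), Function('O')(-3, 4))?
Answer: 744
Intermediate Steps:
Function('O')(v, w) = Mul(-3, w) (Function('O')(v, w) = Mul(3, Mul(-1, w)) = Mul(-3, w))
Mul(Add(-22, -40), Function('O')(-3, 4)) = Mul(Add(-22, -40), Mul(-3, 4)) = Mul(-62, -12) = 744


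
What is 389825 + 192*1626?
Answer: 702017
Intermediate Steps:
389825 + 192*1626 = 389825 + 312192 = 702017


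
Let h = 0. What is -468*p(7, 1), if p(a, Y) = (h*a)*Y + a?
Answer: -3276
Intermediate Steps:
p(a, Y) = a (p(a, Y) = (0*a)*Y + a = 0*Y + a = 0 + a = a)
-468*p(7, 1) = -468*7 = -3276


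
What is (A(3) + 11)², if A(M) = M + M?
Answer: 289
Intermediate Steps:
A(M) = 2*M
(A(3) + 11)² = (2*3 + 11)² = (6 + 11)² = 17² = 289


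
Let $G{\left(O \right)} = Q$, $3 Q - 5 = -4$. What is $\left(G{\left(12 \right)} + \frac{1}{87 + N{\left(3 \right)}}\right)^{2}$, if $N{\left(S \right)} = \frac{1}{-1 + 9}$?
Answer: $\frac{519841}{4372281} \approx 0.11889$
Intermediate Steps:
$Q = \frac{1}{3}$ ($Q = \frac{5}{3} + \frac{1}{3} \left(-4\right) = \frac{5}{3} - \frac{4}{3} = \frac{1}{3} \approx 0.33333$)
$G{\left(O \right)} = \frac{1}{3}$
$N{\left(S \right)} = \frac{1}{8}$
$\left(G{\left(12 \right)} + \frac{1}{87 + N{\left(3 \right)}}\right)^{2} = \left(\frac{1}{3} + \frac{1}{87 + \frac{1}{8}}\right)^{2} = \left(\frac{1}{3} + \frac{1}{\frac{697}{8}}\right)^{2} = \left(\frac{1}{3} + \frac{8}{697}\right)^{2} = \left(\frac{721}{2091}\right)^{2} = \frac{519841}{4372281}$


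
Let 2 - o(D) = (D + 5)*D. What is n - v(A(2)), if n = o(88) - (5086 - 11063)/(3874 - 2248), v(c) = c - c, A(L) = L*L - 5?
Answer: -13297955/1626 ≈ -8178.3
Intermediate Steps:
A(L) = -5 + L² (A(L) = L² - 5 = -5 + L²)
v(c) = 0
o(D) = 2 - D*(5 + D) (o(D) = 2 - (D + 5)*D = 2 - (5 + D)*D = 2 - D*(5 + D))
n = -13297955/1626 (n = (2 - 1*88² - 5*88) - (5086 - 11063)/(3874 - 2248) = (2 - 1*7744 - 440) - (-5977)/1626 = (2 - 7744 - 440) - (-5977)/1626 = -8182 - 1*(-5977/1626) = -8182 + 5977/1626 = -13297955/1626 ≈ -8178.3)
n - v(A(2)) = -13297955/1626 - 1*0 = -13297955/1626 + 0 = -13297955/1626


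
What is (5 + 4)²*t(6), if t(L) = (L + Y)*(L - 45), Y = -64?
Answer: 183222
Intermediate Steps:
t(L) = (-64 + L)*(-45 + L) (t(L) = (L - 64)*(L - 45) = (-64 + L)*(-45 + L))
(5 + 4)²*t(6) = (5 + 4)²*(2880 + 6² - 109*6) = 9²*(2880 + 36 - 654) = 81*2262 = 183222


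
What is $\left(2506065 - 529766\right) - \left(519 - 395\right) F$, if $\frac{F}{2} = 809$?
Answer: $1775667$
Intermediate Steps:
$F = 1618$ ($F = 2 \cdot 809 = 1618$)
$\left(2506065 - 529766\right) - \left(519 - 395\right) F = \left(2506065 - 529766\right) - \left(519 - 395\right) 1618 = 1976299 - 124 \cdot 1618 = 1976299 - 200632 = 1775667$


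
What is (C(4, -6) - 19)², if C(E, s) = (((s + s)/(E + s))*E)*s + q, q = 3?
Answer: 25600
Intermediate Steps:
C(E, s) = 3 + 2*E*s²/(E + s) (C(E, s) = (((s + s)/(E + s))*E)*s + 3 = (((2*s)/(E + s))*E)*s + 3 = ((2*s/(E + s))*E)*s + 3 = (2*E*s/(E + s))*s + 3 = 2*E*s²/(E + s) + 3 = 3 + 2*E*s²/(E + s))
(C(4, -6) - 19)² = ((3*4 + 3*(-6) + 2*4*(-6)²)/(4 - 6) - 19)² = ((12 - 18 + 2*4*36)/(-2) - 19)² = (-(12 - 18 + 288)/2 - 19)² = (-½*282 - 19)² = (-141 - 19)² = (-160)² = 25600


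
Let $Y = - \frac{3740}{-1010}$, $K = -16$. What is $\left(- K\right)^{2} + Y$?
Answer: $\frac{26230}{101} \approx 259.7$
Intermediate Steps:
$Y = \frac{374}{101}$ ($Y = \left(-3740\right) \left(- \frac{1}{1010}\right) = \frac{374}{101} \approx 3.703$)
$\left(- K\right)^{2} + Y = \left(\left(-1\right) \left(-16\right)\right)^{2} + \frac{374}{101} = 16^{2} + \frac{374}{101} = 256 + \frac{374}{101} = \frac{26230}{101}$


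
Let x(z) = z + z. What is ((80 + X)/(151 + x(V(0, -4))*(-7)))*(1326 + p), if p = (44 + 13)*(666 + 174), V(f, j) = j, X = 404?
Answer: 7938568/69 ≈ 1.1505e+5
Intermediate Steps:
x(z) = 2*z
p = 47880 (p = 57*840 = 47880)
((80 + X)/(151 + x(V(0, -4))*(-7)))*(1326 + p) = ((80 + 404)/(151 + (2*(-4))*(-7)))*(1326 + 47880) = (484/(151 - 8*(-7)))*49206 = (484/(151 + 56))*49206 = (484/207)*49206 = 7938568/69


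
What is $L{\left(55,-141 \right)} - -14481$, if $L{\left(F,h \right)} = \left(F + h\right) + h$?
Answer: $14254$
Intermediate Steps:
$L{\left(F,h \right)} = F + 2 h$
$L{\left(55,-141 \right)} - -14481 = \left(55 + 2 \left(-141\right)\right) - -14481 = \left(55 - 282\right) + 14481 = -227 + 14481 = 14254$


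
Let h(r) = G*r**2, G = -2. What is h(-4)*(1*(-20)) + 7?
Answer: 647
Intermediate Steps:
h(r) = -2*r**2
h(-4)*(1*(-20)) + 7 = (-2*(-4)**2)*(1*(-20)) + 7 = -2*16*(-20) + 7 = -32*(-20) + 7 = 640 + 7 = 647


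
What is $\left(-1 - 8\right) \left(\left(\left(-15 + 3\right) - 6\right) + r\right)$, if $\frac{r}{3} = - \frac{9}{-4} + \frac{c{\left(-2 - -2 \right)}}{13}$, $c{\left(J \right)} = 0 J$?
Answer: $\frac{405}{4} \approx 101.25$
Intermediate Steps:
$c{\left(J \right)} = 0$
$r = \frac{27}{4}$ ($r = 3 \left(- \frac{9}{-4} + \frac{0}{13}\right) = 3 \left(\left(-9\right) \left(- \frac{1}{4}\right) + 0 \cdot \frac{1}{13}\right) = 3 \left(\frac{9}{4} + 0\right) = 3 \cdot \frac{9}{4} = \frac{27}{4} \approx 6.75$)
$\left(-1 - 8\right) \left(\left(\left(-15 + 3\right) - 6\right) + r\right) = \left(-1 - 8\right) \left(\left(\left(-15 + 3\right) - 6\right) + \frac{27}{4}\right) = - 9 \left(\left(-12 - 6\right) + \frac{27}{4}\right) = - 9 \left(-18 + \frac{27}{4}\right) = \left(-9\right) \left(- \frac{45}{4}\right) = \frac{405}{4}$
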